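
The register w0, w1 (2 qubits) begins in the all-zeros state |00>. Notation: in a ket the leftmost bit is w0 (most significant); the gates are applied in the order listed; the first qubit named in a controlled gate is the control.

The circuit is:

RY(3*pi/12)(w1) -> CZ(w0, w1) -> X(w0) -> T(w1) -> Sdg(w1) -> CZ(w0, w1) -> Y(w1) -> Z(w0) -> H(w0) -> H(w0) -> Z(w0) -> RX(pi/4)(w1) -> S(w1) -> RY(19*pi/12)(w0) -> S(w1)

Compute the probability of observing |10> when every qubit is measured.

The probability of measuring |10> is sqrt(2)/32 + sqrt(3)/32 + sqrt(6)/32 + 3/32.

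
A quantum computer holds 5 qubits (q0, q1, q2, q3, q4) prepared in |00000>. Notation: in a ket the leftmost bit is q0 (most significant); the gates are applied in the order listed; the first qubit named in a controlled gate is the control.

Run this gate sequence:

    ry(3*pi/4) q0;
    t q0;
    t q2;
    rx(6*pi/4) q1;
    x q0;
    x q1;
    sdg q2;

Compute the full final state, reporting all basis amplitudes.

The final amplitudes are -sqrt(2*sqrt(2) + 4)*exp(3*I*pi/4)/4 on |00000>, -sqrt(2*sqrt(2) + 4)*exp(I*pi/4)/4 on |01000>, -I*sqrt(4 - 2*sqrt(2))/4 on |10000>, -sqrt(4 - 2*sqrt(2))/4 on |11000>, and 0 on every other basis state.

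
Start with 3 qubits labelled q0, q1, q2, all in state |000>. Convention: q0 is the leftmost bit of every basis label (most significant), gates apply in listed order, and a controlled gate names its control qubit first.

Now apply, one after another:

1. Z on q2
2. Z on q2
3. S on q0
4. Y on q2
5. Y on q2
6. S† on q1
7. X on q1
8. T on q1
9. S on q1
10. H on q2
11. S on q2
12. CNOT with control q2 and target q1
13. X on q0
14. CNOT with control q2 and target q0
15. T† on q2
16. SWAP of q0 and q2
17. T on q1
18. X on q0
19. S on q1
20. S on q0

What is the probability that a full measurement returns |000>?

Outcome |000> occurs with probability 1/2.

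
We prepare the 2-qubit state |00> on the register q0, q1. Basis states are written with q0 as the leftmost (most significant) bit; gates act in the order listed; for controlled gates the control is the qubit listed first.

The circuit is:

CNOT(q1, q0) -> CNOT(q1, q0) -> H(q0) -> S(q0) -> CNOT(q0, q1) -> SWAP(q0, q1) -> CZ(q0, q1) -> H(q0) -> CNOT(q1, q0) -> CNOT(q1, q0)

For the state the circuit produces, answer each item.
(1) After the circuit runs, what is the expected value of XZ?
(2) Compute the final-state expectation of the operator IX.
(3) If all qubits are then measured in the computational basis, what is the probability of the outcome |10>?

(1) In the final state, XZ has expectation 1.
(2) The expectation value of IX is 0.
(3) Outcome |10> occurs with probability 1/4.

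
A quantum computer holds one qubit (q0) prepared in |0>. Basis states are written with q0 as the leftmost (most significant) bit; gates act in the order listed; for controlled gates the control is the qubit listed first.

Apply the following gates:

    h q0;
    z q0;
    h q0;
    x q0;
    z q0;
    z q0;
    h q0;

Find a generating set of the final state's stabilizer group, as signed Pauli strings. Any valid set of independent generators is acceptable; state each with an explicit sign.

One valid set of independent stabilizer generators is +X (any independent generating set of the same group is equally correct).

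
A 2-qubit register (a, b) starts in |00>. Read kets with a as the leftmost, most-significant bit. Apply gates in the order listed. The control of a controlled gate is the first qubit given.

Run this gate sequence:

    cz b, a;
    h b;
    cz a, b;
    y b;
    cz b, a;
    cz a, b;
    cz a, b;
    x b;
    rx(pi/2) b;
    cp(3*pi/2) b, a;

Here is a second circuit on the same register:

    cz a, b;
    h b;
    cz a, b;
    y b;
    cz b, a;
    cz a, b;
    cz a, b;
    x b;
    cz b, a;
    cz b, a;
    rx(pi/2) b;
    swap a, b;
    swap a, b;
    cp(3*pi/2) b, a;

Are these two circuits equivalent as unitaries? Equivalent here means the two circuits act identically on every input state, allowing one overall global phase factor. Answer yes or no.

Yes — the two circuits implement the same unitary up to a global phase.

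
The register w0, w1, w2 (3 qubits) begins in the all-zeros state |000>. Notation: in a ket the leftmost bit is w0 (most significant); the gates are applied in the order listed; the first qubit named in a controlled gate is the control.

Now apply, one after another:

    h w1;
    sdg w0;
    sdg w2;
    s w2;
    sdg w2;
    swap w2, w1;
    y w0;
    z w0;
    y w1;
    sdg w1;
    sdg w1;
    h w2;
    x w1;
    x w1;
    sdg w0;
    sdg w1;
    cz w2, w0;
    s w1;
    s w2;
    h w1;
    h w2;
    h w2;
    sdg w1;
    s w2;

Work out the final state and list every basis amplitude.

After the circuit, the state carries amplitude sqrt(2)*I/2 on |100>, -sqrt(2)/2 on |110>, and 0 on every other basis state.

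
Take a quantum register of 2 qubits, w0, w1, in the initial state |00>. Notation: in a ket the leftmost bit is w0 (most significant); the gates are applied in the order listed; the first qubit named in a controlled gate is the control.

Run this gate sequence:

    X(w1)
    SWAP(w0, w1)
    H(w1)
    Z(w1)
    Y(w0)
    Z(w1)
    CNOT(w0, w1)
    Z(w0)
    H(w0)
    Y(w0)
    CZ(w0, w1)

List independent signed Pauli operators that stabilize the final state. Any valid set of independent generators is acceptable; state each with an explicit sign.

The stabilizer group can be generated by -XZ, +ZX, among other valid generating sets.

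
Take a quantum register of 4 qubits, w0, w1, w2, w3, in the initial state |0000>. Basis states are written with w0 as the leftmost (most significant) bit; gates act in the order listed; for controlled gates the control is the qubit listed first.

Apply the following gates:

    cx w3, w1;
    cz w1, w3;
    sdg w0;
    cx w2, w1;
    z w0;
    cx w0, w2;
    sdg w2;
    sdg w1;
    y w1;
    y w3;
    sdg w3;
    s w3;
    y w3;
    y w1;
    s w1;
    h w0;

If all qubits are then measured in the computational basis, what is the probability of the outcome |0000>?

Outcome |0000> occurs with probability 1/2. Key observation: the block from step 8 through step 15 cancels to the identity and can be dropped.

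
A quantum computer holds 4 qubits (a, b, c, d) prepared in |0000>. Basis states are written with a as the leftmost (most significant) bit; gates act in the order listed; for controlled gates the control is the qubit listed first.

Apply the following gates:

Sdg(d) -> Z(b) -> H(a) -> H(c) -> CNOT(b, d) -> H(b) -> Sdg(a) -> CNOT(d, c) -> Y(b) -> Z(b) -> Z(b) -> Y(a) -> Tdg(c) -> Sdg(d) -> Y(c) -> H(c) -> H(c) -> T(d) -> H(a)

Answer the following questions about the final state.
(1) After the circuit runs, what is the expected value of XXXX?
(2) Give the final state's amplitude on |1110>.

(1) The expectation value of XXXX is 0.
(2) The final state's coefficient on |1110> equals 1/4 + I/4.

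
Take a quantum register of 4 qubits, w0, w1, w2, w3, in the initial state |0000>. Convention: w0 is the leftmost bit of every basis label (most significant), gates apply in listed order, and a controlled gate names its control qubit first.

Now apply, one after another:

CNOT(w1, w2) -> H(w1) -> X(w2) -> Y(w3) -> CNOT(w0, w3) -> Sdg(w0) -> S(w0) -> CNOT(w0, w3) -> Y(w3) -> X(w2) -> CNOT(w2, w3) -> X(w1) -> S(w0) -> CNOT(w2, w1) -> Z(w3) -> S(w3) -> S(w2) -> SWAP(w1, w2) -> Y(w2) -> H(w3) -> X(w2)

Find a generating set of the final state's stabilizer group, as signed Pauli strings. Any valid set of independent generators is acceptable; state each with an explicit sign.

One valid set of independent stabilizer generators is -IIXI, +IIIX, +ZIII, +IZII (any independent generating set of the same group is equally correct). Key observation: steps 3-10 multiply out to the identity, so the circuit reduces to the remaining gates.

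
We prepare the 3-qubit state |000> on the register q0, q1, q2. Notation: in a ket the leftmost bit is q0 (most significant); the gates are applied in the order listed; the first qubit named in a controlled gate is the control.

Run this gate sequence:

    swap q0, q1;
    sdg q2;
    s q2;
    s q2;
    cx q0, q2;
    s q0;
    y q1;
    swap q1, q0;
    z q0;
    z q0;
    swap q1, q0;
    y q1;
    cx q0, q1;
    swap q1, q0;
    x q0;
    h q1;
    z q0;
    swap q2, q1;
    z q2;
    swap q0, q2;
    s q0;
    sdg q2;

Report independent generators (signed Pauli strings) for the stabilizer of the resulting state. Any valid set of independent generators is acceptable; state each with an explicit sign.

One valid set of independent stabilizer generators is -YII, +IZI, -IIZ (any independent generating set of the same group is equally correct).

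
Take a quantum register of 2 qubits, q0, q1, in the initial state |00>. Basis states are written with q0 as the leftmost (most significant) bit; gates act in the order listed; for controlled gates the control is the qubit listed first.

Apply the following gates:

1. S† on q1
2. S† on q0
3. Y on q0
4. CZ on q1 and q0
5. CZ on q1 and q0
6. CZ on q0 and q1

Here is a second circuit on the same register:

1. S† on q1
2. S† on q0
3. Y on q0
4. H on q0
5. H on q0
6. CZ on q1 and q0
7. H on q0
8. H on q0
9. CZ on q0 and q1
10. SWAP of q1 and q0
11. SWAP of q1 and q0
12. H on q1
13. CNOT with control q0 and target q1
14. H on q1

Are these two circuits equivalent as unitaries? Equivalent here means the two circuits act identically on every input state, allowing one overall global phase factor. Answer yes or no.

Yes, they are equivalent — the unitaries differ by at most a global phase.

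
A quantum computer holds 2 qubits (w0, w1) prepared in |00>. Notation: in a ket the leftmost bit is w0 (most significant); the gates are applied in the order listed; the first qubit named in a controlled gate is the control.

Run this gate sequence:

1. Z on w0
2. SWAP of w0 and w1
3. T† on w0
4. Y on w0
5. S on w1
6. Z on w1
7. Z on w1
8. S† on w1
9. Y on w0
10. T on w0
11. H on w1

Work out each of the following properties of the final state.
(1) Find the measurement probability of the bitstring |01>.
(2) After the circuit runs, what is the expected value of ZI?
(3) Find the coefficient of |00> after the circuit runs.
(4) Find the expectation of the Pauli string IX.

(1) A full measurement returns |01> with probability 1/2. Key observation: gates 4-9 undo each other exactly, leaving only the rest of the circuit to track.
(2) The observable ZI averages to 1.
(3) |00> carries amplitude sqrt(2)/2 in the final state.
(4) The expectation value of IX is 1.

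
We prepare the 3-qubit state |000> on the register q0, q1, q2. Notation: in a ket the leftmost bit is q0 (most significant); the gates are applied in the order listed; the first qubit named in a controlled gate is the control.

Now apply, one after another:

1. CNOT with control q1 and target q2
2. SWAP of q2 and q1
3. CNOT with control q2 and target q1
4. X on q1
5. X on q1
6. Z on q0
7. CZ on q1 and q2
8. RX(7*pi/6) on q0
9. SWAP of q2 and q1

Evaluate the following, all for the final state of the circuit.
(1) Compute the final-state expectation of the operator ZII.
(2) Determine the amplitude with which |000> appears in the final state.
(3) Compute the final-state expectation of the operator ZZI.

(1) The expectation value of ZII is -sqrt(3)/2.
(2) The amplitude on |000> is -sqrt(6)/4 + sqrt(2)/4.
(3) The expectation value of ZZI is -sqrt(3)/2.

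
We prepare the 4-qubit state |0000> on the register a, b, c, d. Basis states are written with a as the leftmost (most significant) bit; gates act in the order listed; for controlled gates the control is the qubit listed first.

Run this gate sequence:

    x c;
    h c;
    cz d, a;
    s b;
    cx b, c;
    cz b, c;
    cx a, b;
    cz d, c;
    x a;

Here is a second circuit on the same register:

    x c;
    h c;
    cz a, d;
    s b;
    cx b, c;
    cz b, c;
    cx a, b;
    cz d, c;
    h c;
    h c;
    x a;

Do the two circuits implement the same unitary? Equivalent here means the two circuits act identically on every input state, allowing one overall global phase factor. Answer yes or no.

Yes, they are equivalent — the unitaries differ by at most a global phase.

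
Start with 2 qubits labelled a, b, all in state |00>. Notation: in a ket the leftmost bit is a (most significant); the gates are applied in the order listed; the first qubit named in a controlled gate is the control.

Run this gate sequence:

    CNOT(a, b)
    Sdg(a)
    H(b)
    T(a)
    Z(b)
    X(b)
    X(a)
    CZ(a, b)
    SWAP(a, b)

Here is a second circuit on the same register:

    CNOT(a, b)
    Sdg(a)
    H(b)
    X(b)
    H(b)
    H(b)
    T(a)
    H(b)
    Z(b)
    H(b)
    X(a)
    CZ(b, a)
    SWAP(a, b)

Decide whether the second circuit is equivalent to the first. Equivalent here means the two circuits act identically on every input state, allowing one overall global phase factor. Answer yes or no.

No: there is an input state on which the two circuits produce genuinely different outputs (not merely differing by a phase).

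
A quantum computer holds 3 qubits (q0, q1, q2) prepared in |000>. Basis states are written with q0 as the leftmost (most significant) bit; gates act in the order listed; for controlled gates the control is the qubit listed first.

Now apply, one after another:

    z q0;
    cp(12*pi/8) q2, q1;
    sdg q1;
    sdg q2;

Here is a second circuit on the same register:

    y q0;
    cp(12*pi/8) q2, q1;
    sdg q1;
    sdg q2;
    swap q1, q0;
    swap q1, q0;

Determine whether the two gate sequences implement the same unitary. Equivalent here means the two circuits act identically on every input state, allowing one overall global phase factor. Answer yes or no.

No: there is an input state on which the two circuits produce genuinely different outputs (not merely differing by a phase).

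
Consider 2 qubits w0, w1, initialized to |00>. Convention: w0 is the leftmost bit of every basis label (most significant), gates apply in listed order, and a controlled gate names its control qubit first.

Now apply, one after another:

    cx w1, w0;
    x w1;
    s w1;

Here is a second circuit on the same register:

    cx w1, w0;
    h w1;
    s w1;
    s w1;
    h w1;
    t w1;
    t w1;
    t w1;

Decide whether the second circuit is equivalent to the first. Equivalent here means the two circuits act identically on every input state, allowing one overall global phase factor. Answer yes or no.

No: there is an input state on which the two circuits produce genuinely different outputs (not merely differing by a phase).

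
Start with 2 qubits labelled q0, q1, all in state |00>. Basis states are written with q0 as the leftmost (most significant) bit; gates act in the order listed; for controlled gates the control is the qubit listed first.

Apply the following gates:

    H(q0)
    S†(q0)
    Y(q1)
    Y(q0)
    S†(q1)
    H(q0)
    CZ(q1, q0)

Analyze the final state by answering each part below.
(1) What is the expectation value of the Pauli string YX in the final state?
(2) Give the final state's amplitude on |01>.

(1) The observable YX averages to 0.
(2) |01> carries amplitude -1/2 + I/2 in the final state.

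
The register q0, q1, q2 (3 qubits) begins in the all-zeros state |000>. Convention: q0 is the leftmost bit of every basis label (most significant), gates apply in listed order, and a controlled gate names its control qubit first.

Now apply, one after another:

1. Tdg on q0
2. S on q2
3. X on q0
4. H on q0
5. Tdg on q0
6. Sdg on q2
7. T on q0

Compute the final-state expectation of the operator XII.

In the final state, XII has expectation -1.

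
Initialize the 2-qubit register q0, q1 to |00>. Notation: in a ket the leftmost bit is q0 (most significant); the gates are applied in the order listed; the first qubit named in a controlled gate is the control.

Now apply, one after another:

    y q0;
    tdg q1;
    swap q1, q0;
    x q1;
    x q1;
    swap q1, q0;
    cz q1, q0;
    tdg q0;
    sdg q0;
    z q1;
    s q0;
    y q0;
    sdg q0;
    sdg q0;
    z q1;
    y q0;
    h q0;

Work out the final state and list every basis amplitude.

The final amplitudes are sqrt(2)*exp(I*pi/4)/2 on |00>, 0 on |01>, -sqrt(2)*exp(I*pi/4)/2 on |10>, 0 on |11>. Key observation: the block from step 4 through step 5 cancels to the identity and can be dropped.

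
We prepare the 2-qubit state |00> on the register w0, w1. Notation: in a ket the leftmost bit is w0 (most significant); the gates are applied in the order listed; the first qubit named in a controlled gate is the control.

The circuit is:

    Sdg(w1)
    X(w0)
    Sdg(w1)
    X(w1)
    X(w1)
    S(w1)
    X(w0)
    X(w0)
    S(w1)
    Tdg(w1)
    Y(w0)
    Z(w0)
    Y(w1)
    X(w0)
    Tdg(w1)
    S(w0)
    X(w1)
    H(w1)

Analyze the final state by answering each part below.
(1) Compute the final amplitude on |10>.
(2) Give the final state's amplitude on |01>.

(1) The amplitude on |10> is sqrt(2)*exp(I*pi/4)/2. Key observation: steps 2-7 multiply out to the identity, so the circuit reduces to the remaining gates.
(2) The final state's coefficient on |01> equals 0.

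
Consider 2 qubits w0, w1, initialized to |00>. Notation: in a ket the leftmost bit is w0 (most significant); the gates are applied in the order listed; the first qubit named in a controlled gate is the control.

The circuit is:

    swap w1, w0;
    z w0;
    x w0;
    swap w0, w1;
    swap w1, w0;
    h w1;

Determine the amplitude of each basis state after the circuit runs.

The final amplitudes are 0 on |00>, 0 on |01>, sqrt(2)/2 on |10>, sqrt(2)/2 on |11>.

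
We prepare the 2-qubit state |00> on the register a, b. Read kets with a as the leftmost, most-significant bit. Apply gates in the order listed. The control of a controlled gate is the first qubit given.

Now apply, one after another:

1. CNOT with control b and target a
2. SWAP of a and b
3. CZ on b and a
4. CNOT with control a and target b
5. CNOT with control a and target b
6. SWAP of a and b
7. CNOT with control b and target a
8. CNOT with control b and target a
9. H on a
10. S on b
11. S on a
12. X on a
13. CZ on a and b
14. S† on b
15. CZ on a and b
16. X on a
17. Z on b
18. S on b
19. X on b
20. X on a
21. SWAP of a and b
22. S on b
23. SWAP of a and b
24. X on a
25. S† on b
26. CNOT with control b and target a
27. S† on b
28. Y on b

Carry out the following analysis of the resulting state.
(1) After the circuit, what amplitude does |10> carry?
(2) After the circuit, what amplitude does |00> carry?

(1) The final state's coefficient on |10> equals -sqrt(2)/2. Key observation: gates 7-8 undo each other exactly, leaving only the rest of the circuit to track.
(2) |00> carries amplitude -sqrt(2)/2 in the final state.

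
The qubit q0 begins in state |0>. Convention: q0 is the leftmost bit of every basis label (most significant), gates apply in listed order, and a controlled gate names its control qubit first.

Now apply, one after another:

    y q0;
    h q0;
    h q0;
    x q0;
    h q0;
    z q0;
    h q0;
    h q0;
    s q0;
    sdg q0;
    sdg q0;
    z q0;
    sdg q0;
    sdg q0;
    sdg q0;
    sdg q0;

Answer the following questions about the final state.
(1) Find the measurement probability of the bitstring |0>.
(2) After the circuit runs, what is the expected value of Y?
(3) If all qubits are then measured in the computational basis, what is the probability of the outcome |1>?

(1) A full measurement returns |0> with probability 1/2.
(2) The expectation value of Y is -1.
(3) The probability of measuring |1> is 1/2.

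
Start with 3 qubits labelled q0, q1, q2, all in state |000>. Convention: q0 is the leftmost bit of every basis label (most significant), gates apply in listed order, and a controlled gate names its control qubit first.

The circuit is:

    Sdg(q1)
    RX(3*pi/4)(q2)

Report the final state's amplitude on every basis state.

The resulting statevector has amplitude sqrt(2 - sqrt(2))/2 on |000>, -I*sqrt(sqrt(2) + 2)/2 on |001>, and 0 on every other basis state.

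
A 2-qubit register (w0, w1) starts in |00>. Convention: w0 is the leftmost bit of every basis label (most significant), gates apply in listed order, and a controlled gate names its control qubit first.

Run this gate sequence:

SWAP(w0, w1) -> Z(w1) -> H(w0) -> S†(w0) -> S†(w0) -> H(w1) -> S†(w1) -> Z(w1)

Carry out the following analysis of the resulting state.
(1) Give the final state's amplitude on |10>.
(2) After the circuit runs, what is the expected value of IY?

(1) The amplitude on |10> is -1/2.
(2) The expectation value of IY is 1.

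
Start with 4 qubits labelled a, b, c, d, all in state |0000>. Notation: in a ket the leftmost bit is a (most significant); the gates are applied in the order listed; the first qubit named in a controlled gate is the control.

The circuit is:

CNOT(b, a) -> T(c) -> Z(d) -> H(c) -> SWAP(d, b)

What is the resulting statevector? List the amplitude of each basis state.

The resulting statevector has amplitude sqrt(2)/2 on |0000>, sqrt(2)/2 on |0010>, and 0 on every other basis state.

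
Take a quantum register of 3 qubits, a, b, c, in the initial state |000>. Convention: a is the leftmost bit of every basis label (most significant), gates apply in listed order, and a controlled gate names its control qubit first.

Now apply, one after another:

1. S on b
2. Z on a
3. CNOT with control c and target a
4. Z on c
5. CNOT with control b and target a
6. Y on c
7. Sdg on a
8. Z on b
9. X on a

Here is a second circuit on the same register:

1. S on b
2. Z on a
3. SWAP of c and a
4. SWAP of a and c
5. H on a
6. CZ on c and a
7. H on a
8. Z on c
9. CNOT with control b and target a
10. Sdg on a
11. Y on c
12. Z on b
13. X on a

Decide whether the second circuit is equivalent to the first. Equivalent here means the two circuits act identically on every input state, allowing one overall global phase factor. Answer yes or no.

Yes: on every input state the two circuits agree up to one overall phase factor.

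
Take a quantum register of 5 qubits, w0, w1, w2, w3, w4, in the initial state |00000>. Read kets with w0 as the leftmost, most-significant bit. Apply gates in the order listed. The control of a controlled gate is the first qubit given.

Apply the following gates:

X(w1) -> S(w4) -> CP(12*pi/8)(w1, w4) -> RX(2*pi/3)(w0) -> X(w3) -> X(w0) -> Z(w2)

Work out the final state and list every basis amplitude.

The resulting statevector has amplitude -sqrt(3)*I/2 on |01010>, 1/2 on |11010>, and 0 on every other basis state.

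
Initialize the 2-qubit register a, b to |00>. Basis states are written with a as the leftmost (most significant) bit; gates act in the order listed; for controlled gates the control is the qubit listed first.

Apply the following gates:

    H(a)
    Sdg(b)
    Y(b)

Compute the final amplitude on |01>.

The final state's coefficient on |01> equals sqrt(2)*I/2.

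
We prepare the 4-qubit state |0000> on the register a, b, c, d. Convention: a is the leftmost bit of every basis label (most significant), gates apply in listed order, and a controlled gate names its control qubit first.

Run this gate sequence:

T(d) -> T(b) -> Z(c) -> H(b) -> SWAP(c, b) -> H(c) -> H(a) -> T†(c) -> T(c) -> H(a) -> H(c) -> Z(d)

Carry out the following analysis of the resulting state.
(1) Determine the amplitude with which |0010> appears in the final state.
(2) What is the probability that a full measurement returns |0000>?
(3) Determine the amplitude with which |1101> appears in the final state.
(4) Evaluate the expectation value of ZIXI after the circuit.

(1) The amplitude on |0010> is sqrt(2)/2. Key observation: steps 6-11 multiply out to the identity, so the circuit reduces to the remaining gates.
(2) The probability of measuring |0000> is 1/2.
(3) The amplitude on |1101> is 0.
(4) In the final state, ZIXI has expectation 1.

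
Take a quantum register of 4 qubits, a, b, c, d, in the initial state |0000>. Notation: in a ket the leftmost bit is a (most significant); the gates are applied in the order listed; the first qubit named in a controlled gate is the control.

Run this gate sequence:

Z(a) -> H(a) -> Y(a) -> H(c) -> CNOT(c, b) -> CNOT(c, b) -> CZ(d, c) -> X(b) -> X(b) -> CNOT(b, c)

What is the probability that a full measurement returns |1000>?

The probability of measuring |1000> is 1/4. Key observation: gates 5-6 undo each other exactly, leaving only the rest of the circuit to track.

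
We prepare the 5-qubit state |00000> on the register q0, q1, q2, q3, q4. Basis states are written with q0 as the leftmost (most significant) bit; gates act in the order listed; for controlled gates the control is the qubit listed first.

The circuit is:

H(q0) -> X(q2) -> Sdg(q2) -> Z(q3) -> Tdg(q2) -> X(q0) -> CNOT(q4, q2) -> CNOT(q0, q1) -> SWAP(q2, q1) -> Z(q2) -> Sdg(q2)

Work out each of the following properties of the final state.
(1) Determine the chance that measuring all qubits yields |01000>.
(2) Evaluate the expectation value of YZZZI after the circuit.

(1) A full measurement returns |01000> with probability 1/2.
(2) In the final state, YZZZI has expectation 0.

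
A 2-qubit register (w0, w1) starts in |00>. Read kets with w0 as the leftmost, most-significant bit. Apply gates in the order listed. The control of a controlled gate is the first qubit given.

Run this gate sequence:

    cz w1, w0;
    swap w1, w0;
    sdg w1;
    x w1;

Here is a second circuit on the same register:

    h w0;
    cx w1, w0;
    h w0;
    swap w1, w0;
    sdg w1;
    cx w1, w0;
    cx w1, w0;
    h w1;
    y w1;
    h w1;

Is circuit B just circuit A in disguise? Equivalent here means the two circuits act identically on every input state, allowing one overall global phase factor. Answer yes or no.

No, they are not equivalent — no single phase factor reconciles the two unitaries.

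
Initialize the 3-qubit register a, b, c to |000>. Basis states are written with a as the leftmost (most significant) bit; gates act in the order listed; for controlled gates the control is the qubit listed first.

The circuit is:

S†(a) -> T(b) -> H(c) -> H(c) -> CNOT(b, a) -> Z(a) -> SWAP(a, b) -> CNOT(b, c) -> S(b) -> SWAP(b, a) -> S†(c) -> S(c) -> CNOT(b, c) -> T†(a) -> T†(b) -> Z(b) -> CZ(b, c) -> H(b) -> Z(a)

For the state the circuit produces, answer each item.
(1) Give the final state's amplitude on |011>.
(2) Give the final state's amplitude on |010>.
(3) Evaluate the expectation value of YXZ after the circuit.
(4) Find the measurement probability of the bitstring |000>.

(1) The final state's coefficient on |011> equals 0. Key observation: the block from step 3 through step 4 cancels to the identity and can be dropped.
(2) The amplitude on |010> is sqrt(2)/2.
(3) The observable YXZ averages to 0.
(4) A full measurement returns |000> with probability 1/2.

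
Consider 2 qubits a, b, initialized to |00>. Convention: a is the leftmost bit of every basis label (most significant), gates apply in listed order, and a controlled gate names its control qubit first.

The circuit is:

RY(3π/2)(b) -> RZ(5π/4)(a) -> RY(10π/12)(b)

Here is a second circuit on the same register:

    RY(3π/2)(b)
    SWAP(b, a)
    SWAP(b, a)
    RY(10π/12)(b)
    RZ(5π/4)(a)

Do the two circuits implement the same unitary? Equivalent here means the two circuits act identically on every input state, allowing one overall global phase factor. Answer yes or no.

Yes — the two circuits implement the same unitary up to a global phase.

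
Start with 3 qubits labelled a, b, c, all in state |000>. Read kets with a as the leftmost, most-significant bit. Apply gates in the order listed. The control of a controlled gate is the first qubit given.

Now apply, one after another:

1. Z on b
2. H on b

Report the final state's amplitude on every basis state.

The resulting statevector has amplitude sqrt(2)/2 on |000>, sqrt(2)/2 on |010>, and 0 on every other basis state.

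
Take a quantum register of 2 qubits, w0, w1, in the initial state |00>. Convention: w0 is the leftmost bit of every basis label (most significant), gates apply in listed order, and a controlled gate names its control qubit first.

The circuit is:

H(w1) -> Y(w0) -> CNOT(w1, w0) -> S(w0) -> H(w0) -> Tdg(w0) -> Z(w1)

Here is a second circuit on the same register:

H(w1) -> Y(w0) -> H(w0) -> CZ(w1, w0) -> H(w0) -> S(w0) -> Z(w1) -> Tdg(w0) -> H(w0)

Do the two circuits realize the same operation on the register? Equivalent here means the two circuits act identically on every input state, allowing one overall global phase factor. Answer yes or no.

No: there is an input state on which the two circuits produce genuinely different outputs (not merely differing by a phase).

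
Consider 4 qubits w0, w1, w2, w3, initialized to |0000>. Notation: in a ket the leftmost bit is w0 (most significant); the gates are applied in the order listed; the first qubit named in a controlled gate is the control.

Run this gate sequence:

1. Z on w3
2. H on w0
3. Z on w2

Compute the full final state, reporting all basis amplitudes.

The final amplitudes are sqrt(2)/2 on |0000>, sqrt(2)/2 on |1000>, and 0 on every other basis state.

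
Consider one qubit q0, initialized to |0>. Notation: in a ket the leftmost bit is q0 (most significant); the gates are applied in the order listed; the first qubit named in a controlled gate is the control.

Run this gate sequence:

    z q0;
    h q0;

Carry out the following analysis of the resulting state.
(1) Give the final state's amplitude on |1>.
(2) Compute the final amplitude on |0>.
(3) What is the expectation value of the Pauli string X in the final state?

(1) |1> carries amplitude sqrt(2)/2 in the final state.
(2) |0> carries amplitude sqrt(2)/2 in the final state.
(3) The observable X averages to 1.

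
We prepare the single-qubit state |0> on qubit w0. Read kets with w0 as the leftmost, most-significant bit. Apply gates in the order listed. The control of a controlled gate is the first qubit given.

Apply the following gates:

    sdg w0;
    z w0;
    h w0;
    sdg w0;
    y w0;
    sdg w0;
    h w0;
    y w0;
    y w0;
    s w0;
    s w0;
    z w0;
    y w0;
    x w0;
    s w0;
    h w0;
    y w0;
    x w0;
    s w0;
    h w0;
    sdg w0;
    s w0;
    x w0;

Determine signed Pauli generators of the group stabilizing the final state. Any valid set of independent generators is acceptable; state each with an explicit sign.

The final state is stabilized by the group generated by +Y; other independent generating sets are equally valid.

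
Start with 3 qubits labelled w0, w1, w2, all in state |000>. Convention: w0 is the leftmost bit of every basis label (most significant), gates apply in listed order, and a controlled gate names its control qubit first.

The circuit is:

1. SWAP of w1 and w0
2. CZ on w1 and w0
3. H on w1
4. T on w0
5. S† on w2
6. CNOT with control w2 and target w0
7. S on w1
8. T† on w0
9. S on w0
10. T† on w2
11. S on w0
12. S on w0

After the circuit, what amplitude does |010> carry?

The amplitude on |010> is sqrt(2)*I/2.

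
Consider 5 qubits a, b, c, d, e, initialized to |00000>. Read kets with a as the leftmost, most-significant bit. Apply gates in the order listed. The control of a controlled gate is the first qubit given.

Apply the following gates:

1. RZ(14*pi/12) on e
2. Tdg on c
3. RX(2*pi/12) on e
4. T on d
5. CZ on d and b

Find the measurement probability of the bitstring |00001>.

Outcome |00001> occurs with probability 1/2 - sqrt(3)/4.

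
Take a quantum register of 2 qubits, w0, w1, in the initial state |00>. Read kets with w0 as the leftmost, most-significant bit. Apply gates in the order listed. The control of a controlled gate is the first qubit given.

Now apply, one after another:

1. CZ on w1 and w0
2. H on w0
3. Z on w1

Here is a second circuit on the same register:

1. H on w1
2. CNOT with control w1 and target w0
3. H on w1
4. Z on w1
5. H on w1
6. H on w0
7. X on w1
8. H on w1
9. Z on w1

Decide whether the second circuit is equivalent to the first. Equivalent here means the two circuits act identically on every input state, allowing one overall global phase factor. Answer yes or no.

No: there is an input state on which the two circuits produce genuinely different outputs (not merely differing by a phase).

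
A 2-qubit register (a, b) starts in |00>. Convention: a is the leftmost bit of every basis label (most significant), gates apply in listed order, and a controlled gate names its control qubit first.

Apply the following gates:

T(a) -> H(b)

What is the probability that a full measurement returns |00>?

Outcome |00> occurs with probability 1/2.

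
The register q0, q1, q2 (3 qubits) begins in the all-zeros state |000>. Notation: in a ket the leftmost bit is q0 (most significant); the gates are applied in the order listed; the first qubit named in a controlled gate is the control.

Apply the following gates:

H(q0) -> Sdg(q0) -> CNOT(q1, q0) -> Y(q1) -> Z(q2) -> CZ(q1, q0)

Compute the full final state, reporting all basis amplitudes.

After the circuit, the state carries amplitude sqrt(2)*I/2 on |010>, -sqrt(2)/2 on |110>, and 0 on every other basis state.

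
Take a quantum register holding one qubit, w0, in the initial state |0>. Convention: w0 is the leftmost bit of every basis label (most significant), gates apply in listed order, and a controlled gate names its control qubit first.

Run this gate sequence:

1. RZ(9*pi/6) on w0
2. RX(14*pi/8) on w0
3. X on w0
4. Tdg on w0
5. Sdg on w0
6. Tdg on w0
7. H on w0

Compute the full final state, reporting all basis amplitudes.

The resulting statevector has amplitude -sqrt(2)*sqrt(sqrt(2) + 2)*exp(I*pi/4)/4 + sqrt(2)*sqrt(2 - sqrt(2))*exp(3*I*pi/4)/4 on |0>, sqrt(2)*sqrt(2 - sqrt(2))*exp(3*I*pi/4)/4 + sqrt(2)*sqrt(sqrt(2) + 2)*exp(I*pi/4)/4 on |1>.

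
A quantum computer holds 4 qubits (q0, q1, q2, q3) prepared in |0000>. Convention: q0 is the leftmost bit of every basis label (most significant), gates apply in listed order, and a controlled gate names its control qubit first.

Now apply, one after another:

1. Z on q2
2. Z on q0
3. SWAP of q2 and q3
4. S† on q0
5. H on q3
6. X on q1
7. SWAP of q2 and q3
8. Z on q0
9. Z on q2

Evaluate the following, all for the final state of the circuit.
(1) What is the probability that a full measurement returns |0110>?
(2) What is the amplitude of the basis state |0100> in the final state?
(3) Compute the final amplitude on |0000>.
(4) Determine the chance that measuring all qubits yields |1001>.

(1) The probability of measuring |0110> is 1/2.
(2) The final state's coefficient on |0100> equals sqrt(2)/2.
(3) The amplitude on |0000> is 0.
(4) A full measurement returns |1001> with probability 0.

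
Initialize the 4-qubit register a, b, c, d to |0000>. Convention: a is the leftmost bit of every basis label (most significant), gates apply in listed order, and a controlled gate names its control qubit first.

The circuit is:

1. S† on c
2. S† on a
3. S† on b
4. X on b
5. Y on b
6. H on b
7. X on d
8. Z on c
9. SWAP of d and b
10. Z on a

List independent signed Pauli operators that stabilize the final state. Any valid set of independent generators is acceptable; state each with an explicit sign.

One valid set of independent stabilizer generators is +IIIX, +ZIII, -IZII, +IIZI (any independent generating set of the same group is equally correct).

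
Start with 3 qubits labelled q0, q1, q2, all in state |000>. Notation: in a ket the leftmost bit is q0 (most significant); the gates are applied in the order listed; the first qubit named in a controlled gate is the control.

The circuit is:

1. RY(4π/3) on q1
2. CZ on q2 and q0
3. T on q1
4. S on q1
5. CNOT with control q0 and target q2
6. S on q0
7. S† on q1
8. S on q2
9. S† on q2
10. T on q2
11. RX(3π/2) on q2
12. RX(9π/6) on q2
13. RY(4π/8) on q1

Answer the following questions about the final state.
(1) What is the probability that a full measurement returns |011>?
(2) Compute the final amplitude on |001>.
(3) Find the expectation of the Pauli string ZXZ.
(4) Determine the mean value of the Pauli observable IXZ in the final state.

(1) A full measurement returns |011> with probability 1/2 - sqrt(6)/8. Key observation: the block from step 8 through step 9 cancels to the identity and can be dropped.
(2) The final state's coefficient on |001> equals -sqrt(6)*exp(3*I*pi/4)/4 - sqrt(2)*I/4.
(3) The expectation value of ZXZ is 1/2.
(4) The observable IXZ averages to 1/2.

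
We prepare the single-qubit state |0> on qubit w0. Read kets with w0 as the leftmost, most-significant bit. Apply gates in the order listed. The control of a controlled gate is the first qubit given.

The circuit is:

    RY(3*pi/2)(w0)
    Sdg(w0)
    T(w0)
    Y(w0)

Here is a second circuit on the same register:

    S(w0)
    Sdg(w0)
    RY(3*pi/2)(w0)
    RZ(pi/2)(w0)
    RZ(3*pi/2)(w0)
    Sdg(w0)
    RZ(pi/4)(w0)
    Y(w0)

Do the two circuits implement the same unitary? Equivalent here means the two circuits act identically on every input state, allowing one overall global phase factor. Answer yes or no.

Yes, they are equivalent — the unitaries differ by at most a global phase.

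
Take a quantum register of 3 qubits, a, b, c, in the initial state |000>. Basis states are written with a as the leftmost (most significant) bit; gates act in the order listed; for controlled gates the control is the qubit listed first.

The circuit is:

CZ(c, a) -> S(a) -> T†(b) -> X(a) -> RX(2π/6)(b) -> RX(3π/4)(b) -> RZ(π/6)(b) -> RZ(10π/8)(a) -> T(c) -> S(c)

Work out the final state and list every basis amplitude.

After the circuit, the state carries amplitude -sqrt(sqrt(2)/4 + 1/2)*exp(13*I*pi/24)/2 + sqrt(3)*sqrt(1/2 - sqrt(2)/4)*exp(13*I*pi/24)/2 on |100>, -I*sqrt(1/2 - sqrt(2)/4)*exp(17*I*pi/24)/2 - sqrt(3)*I*sqrt(sqrt(2)/4 + 1/2)*exp(17*I*pi/24)/2 on |110>, and 0 on every other basis state.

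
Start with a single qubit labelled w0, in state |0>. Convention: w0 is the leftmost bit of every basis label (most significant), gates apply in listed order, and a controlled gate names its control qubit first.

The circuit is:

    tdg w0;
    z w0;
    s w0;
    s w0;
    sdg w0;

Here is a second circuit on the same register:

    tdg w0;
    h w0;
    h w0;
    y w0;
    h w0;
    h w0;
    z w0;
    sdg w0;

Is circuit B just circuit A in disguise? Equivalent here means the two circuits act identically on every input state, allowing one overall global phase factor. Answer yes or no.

No — the two circuits implement different unitaries, even allowing a global phase.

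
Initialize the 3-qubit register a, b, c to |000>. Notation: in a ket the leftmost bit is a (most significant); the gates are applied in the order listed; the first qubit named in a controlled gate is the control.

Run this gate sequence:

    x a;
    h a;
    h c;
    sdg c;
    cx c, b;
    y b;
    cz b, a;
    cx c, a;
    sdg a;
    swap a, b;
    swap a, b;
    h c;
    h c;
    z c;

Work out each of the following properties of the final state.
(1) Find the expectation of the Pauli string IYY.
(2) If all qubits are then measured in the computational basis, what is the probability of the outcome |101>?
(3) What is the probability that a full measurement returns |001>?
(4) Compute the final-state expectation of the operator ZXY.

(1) In the final state, IYY has expectation 0. Key observation: gates 10-11 undo each other exactly, leaving only the rest of the circuit to track.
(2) The probability of measuring |101> is 1/4.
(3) A full measurement returns |001> with probability 1/4.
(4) In the final state, ZXY has expectation 1.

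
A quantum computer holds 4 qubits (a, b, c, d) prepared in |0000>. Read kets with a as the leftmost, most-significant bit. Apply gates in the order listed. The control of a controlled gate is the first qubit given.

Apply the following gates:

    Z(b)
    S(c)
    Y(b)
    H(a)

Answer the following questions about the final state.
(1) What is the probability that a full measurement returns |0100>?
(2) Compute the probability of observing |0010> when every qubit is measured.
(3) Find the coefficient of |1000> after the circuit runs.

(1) Outcome |0100> occurs with probability 1/2.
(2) A full measurement returns |0010> with probability 0.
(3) The final state's coefficient on |1000> equals 0.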